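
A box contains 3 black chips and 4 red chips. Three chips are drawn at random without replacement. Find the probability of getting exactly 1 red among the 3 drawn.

One ordering (red drawn first) has probability 4/7 × 3/6 × 2/5 = 24/210 = 4/35.
There are C(3,1) = 3 such orderings, each equally likely, so P = 3 × 4/35 = 12/35.

12/35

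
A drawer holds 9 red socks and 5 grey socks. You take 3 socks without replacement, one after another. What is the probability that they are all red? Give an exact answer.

3/13

P(every draw is red) = 9/14 × 8/13 × 7/12 = 504/2184 = 3/13.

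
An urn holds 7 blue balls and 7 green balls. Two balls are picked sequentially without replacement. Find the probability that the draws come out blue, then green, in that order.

7/26

Each draw changes the counts, so multiply the conditional probabilities along the sequence:
P = 7/14 × 7/13 = 49/182 = 7/26.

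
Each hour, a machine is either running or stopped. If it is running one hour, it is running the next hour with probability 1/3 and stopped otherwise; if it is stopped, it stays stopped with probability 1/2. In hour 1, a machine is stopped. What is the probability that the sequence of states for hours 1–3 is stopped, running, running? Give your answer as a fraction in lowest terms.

1/6

Hour 1 is given. For each transition, use the conditional probability from the current state:
P(running | stopped) = 1/2; P(running | running) = 1/3.
P = 1/2 × 1/3 = 1/6.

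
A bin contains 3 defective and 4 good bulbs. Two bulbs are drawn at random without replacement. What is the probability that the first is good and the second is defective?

Chain rule:
P = 4/7 × 3/6 = 12/42 = 2/7.

2/7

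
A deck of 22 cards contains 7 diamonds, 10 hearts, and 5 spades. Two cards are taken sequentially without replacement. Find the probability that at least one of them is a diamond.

6/11

P(no diamonds) = 15/22 × 14/21 = 210/462 = 5/11.
P(at least one) = 1 − 5/11 = 6/11.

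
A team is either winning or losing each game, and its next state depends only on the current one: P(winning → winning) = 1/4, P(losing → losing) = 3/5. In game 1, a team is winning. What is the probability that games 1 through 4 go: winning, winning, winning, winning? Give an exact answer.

Game 1 is given. For each transition, use the conditional probability from the current state:
P(winning | winning) = 1/4; P(winning | winning) = 1/4; P(winning | winning) = 1/4.
P = 1/4 × 1/4 × 1/4 = 1/64.

1/64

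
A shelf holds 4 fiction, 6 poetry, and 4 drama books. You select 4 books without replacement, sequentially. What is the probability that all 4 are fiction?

1/1001

P(every draw is fiction) = 4/14 × 3/13 × 2/12 × 1/11 = 24/24024 = 1/1001.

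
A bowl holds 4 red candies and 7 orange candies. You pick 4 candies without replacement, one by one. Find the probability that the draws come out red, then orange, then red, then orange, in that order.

Multiply the probability of each draw given the previous ones:
P = 4/11 × 7/10 × 3/9 × 6/8 = 504/7920 = 7/110.

7/110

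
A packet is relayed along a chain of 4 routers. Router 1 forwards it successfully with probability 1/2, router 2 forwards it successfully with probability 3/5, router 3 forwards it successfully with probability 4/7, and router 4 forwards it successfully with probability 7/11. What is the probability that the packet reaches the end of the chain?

Each stage is reached only if all earlier stages succeed, so
P = 1/2 × 3/5 × 4/7 × 7/11 = 84/770 = 6/55.

6/55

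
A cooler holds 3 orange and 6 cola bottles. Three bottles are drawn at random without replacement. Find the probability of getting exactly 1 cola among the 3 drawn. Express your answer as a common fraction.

One ordering (cola drawn first) has probability 6/9 × 3/8 × 2/7 = 36/504 = 1/14.
There are C(3,1) = 3 such orderings, each equally likely, so P = 3 × 1/14 = 3/14.

3/14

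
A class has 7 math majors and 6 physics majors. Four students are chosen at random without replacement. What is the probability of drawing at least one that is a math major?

P(no math majors) = 6/13 × 5/12 × 4/11 × 3/10 = 360/17160 = 3/143.
P(at least one) = 1 − 3/143 = 140/143.

140/143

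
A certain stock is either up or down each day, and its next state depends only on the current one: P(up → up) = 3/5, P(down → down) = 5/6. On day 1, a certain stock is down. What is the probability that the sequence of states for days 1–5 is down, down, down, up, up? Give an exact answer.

Day 1 is given. For each transition, use the conditional probability from the current state:
P(down | down) = 5/6; P(down | down) = 5/6; P(up | down) = 1/6; P(up | up) = 3/5.
P = 5/6 × 5/6 × 1/6 × 3/5 = 75/1080 = 5/72.

5/72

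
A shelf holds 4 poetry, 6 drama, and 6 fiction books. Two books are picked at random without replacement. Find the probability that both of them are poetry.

1/20

P(every draw is poetry) = 4/16 × 3/15 = 12/240 = 1/20.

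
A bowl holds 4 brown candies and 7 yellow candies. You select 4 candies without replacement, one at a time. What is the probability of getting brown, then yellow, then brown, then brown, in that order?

Multiply the probability of each draw given the previous ones:
P = 4/11 × 7/10 × 3/9 × 2/8 = 168/7920 = 7/330.

7/330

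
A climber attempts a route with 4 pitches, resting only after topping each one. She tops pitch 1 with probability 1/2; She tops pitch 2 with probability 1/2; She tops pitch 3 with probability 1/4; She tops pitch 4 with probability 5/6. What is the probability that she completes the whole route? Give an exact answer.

5/96

The events are sequential, so multiply the conditional probabilities:
P = 1/2 × 1/2 × 1/4 × 5/6 = 5/96.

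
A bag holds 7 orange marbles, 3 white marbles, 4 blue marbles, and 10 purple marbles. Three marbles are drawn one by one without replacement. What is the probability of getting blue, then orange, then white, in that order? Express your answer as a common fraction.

Chain rule:
P = 4/24 × 7/23 × 3/22 = 84/12144 = 7/1012.

7/1012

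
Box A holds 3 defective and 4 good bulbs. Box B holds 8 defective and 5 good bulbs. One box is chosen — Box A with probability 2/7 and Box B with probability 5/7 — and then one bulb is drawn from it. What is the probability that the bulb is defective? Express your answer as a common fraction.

358/637

From Box A: P(defective) = 3/7.
From Box B: P(defective) = 8/13.
Total probability = (2/7)(3/7) + (5/7)(8/13) = 358/637.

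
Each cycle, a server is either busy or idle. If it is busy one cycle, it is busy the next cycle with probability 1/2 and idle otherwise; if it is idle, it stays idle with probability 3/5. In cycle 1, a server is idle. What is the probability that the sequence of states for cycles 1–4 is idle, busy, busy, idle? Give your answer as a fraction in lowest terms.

1/10

Cycle 1 is given. For each transition, use the conditional probability from the current state:
P(busy | idle) = 2/5; P(busy | busy) = 1/2; P(idle | busy) = 1/2.
P = 2/5 × 1/2 × 1/2 = 2/20 = 1/10.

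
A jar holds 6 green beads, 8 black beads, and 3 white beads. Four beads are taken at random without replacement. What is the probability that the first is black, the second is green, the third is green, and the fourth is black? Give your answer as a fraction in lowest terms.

Chain rule:
P = 8/17 × 6/16 × 5/15 × 7/14 = 1680/57120 = 1/34.

1/34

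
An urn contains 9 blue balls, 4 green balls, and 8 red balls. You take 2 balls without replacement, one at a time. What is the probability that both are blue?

6/35

P(every draw is blue) = 9/21 × 8/20 = 72/420 = 6/35.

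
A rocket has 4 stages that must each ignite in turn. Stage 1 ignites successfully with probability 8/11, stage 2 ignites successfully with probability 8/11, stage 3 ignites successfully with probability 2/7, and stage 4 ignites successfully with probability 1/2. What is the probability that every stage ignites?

64/847

The events are sequential, so multiply the conditional probabilities:
P = 8/11 × 8/11 × 2/7 × 1/2 = 128/1694 = 64/847.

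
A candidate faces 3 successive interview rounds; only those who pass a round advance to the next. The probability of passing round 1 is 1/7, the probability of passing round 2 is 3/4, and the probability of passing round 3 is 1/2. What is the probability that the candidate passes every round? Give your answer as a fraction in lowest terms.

Multiplying along the chain,
P = 1/7 × 3/4 × 1/2 = 3/56.

3/56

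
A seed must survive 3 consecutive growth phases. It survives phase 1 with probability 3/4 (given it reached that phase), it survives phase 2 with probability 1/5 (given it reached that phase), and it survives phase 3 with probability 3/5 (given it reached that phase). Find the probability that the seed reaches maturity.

Multiplying along the chain,
P = 3/4 × 1/5 × 3/5 = 9/100.

9/100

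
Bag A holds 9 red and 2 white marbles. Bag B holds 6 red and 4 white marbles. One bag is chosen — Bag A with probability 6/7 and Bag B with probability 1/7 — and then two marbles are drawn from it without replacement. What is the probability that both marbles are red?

703/1155

From Bag A: P(both red) = (9/11)(8/10) = 36/55.
From Bag B: P(both red) = (6/10)(5/9) = 1/3.
Total probability = (6/7)(36/55) + (1/7)(1/3) = 703/1155.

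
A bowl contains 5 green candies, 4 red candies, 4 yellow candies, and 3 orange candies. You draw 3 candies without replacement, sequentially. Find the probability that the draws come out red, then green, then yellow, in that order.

1/42

Chain rule:
P = 4/16 × 5/15 × 4/14 = 80/3360 = 1/42.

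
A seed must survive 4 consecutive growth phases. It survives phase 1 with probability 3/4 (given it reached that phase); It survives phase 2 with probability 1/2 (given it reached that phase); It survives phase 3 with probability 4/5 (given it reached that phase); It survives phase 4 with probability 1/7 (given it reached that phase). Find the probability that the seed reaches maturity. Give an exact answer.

3/70

Each stage is reached only if all earlier stages succeed, so
P = 3/4 × 1/2 × 4/5 × 1/7 = 12/280 = 3/70.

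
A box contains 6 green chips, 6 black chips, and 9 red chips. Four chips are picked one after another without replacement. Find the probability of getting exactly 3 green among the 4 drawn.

20/399

One ordering (green drawn first) has probability 6/21 × 5/20 × 4/19 × 15/18 = 1800/143640 = 5/399.
There are C(4,3) = 4 such orderings, each equally likely, so P = 4 × 5/399 = 20/399.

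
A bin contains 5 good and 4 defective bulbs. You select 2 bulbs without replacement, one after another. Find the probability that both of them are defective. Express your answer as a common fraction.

1/6

P = 4/9 × 3/8 = 12/72 = 1/6.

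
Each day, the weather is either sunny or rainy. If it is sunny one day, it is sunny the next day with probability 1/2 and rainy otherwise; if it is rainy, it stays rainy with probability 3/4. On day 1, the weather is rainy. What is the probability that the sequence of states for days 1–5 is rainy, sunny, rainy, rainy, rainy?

Day 1 is given. For each transition, use the conditional probability from the current state:
P(sunny | rainy) = 1/4; P(rainy | sunny) = 1/2; P(rainy | rainy) = 3/4; P(rainy | rainy) = 3/4.
P = 1/4 × 1/2 × 3/4 × 3/4 = 9/128.

9/128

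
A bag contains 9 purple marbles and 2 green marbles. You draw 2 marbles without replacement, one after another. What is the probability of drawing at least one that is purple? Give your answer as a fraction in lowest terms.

54/55

P(no purple) = 2/11 × 1/10 = 2/110 = 1/55.
P(at least one) = 1 − 1/55 = 54/55.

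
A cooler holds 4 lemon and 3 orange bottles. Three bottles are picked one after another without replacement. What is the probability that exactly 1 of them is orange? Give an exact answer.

18/35

One ordering (orange drawn first) has probability 3/7 × 4/6 × 3/5 = 36/210 = 6/35.
There are C(3,1) = 3 such orderings, each equally likely, so P = 3 × 6/35 = 18/35.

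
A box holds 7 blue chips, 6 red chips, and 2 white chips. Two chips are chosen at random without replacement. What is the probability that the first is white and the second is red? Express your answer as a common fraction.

Chain rule:
P = 2/15 × 6/14 = 12/210 = 2/35.

2/35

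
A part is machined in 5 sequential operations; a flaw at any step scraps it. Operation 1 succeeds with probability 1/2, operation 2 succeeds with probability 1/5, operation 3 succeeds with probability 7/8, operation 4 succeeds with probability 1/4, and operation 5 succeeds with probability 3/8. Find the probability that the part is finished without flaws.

21/2560

The events are sequential, so multiply the conditional probabilities:
P = 1/2 × 1/5 × 7/8 × 1/4 × 3/8 = 21/2560.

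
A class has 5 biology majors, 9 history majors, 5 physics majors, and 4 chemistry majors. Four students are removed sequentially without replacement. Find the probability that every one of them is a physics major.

1/1771

P(all physics majors) = 5/23 × 4/22 × 3/21 × 2/20 = 120/212520 = 1/1771.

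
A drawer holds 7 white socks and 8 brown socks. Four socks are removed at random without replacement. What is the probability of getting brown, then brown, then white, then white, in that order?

14/195

Multiply the probability of each draw given the previous ones:
P = 8/15 × 7/14 × 7/13 × 6/12 = 2352/32760 = 14/195.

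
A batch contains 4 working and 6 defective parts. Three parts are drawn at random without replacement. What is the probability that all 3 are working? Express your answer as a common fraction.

1/30

P(all working) = 4/10 × 3/9 × 2/8 = 24/720 = 1/30.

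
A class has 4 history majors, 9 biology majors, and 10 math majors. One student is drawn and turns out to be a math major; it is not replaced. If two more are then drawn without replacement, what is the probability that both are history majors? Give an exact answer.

2/77

With the first student removed, 4 history majors remain out of 22.
P = 4/22 × 3/21 = 12/462 = 2/77.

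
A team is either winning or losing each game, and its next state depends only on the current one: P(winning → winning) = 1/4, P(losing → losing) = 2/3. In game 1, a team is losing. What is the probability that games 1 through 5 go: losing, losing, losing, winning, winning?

Game 1 is given. For each transition, use the conditional probability from the current state:
P(losing | losing) = 2/3; P(losing | losing) = 2/3; P(winning | losing) = 1/3; P(winning | winning) = 1/4.
P = 2/3 × 2/3 × 1/3 × 1/4 = 4/108 = 1/27.

1/27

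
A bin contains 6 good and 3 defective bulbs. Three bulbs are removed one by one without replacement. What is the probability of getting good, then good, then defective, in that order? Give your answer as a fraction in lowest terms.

Multiply the probability of each draw given the previous ones:
P = 6/9 × 5/8 × 3/7 = 90/504 = 5/28.

5/28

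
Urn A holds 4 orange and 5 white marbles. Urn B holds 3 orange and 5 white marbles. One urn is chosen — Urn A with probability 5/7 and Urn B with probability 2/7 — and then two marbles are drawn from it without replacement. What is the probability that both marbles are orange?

From Urn A: P(both orange) = (4/9)(3/8) = 1/6.
From Urn B: P(both orange) = (3/8)(2/7) = 3/28.
Total probability = (5/7)(1/6) + (2/7)(3/28) = 22/147.

22/147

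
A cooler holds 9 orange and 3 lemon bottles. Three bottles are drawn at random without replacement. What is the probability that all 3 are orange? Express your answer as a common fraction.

P(every draw is orange) = 9/12 × 8/11 × 7/10 = 504/1320 = 21/55.

21/55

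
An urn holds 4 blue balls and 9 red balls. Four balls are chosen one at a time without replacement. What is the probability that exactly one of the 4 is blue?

336/715

One ordering (blue drawn first) has probability 4/13 × 9/12 × 8/11 × 7/10 = 2016/17160 = 84/715.
There are C(4,1) = 4 such orderings, each equally likely, so P = 4 × 84/715 = 336/715.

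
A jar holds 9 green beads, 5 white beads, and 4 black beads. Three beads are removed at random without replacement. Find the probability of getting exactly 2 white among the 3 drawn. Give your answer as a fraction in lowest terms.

One ordering (white drawn first) has probability 5/18 × 4/17 × 13/16 = 260/4896 = 65/1224.
There are C(3,2) = 3 such orderings, each equally likely, so P = 3 × 65/1224 = 65/408.

65/408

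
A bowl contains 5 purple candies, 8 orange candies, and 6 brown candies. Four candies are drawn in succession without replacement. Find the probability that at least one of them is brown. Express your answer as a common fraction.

P(no brown) = 13/19 × 12/18 × 11/17 × 10/16 = 17160/93024 = 715/3876.
P(at least one) = 1 − 715/3876 = 3161/3876.

3161/3876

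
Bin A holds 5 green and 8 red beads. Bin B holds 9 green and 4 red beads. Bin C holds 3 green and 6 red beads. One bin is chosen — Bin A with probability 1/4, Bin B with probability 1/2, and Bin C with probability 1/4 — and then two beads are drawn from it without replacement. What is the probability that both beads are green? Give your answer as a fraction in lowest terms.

From Bin A: P(both green) = (5/13)(4/12) = 5/39.
From Bin B: P(both green) = (9/13)(8/12) = 6/13.
From Bin C: P(both green) = (3/9)(2/8) = 1/12.
Total probability = (1/4)(5/39) + (1/2)(6/13) + (1/4)(1/12) = 59/208.

59/208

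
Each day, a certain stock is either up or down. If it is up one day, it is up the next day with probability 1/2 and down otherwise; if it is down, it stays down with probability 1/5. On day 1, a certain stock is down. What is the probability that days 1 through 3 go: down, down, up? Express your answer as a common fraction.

Day 1 is given. For each transition, use the conditional probability from the current state:
P(down | down) = 1/5; P(up | down) = 4/5.
P = 1/5 × 4/5 = 4/25.

4/25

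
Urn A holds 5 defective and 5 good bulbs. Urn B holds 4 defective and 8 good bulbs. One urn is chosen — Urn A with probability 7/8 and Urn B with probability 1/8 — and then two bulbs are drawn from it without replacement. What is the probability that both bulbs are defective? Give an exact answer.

163/792

From Urn A: P(both defective) = (5/10)(4/9) = 2/9.
From Urn B: P(both defective) = (4/12)(3/11) = 1/11.
Total probability = (7/8)(2/9) + (1/8)(1/11) = 163/792.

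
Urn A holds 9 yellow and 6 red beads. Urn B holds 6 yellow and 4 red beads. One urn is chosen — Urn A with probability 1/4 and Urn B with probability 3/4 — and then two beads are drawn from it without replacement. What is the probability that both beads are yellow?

From Urn A: P(both yellow) = (9/15)(8/14) = 12/35.
From Urn B: P(both yellow) = (6/10)(5/9) = 1/3.
Total probability = (1/4)(12/35) + (3/4)(1/3) = 47/140.

47/140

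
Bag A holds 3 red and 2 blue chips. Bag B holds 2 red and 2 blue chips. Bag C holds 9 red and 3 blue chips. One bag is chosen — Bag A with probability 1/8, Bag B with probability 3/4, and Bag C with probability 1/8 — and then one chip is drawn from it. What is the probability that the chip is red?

From Bag A: P(red) = 3/5.
From Bag B: P(red) = 2/4.
From Bag C: P(red) = 9/12.
Total probability = (1/8)(3/5) + (3/4)(2/4) + (1/8)(9/12) = 87/160.

87/160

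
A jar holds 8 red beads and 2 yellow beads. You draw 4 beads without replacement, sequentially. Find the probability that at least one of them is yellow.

2/3

P(no yellow) = 8/10 × 7/9 × 6/8 × 5/7 = 1680/5040 = 1/3.
P(at least one) = 1 − 1/3 = 2/3.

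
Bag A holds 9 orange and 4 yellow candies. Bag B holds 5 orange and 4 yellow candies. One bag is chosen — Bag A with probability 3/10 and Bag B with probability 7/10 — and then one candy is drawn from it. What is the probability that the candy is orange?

From Bag A: P(orange) = 9/13.
From Bag B: P(orange) = 5/9.
Total probability = (3/10)(9/13) + (7/10)(5/9) = 349/585.

349/585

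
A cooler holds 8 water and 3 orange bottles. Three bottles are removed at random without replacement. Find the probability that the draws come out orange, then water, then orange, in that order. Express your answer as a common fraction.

8/165

Each draw changes the counts, so multiply the conditional probabilities along the sequence:
P = 3/11 × 8/10 × 2/9 = 48/990 = 8/165.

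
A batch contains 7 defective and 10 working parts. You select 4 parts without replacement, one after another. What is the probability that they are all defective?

1/68

P(all defective) = 7/17 × 6/16 × 5/15 × 4/14 = 840/57120 = 1/68.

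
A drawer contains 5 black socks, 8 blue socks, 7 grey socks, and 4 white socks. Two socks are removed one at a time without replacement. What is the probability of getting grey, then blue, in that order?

7/69

Chain rule:
P = 7/24 × 8/23 = 56/552 = 7/69.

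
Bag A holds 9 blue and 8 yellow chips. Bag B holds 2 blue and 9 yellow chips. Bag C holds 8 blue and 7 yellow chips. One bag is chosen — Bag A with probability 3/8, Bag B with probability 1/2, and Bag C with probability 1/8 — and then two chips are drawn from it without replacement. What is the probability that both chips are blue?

From Bag A: P(both blue) = (9/17)(8/16) = 9/34.
From Bag B: P(both blue) = (2/11)(1/10) = 1/55.
From Bag C: P(both blue) = (8/15)(7/14) = 4/15.
Total probability = (3/8)(9/34) + (1/2)(1/55) + (1/8)(4/15) = 6359/44880.

6359/44880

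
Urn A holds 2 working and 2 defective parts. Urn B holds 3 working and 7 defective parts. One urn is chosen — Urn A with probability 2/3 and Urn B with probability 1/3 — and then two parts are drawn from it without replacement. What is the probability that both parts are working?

2/15

From Urn A: P(both working) = (2/4)(1/3) = 1/6.
From Urn B: P(both working) = (3/10)(2/9) = 1/15.
Total probability = (2/3)(1/6) + (1/3)(1/15) = 2/15.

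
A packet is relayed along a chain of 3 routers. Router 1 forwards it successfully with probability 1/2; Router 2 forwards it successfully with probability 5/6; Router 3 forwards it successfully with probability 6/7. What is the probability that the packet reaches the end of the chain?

5/14

Multiplying along the chain,
P = 1/2 × 5/6 × 6/7 = 30/84 = 5/14.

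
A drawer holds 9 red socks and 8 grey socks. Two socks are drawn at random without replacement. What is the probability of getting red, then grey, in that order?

Multiply the probability of each draw given the previous ones:
P = 9/17 × 8/16 = 72/272 = 9/34.

9/34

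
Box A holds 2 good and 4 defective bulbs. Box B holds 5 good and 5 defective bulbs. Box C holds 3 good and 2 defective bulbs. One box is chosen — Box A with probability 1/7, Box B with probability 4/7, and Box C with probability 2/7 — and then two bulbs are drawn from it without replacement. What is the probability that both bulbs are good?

From Box A: P(both good) = (2/6)(1/5) = 1/15.
From Box B: P(both good) = (5/10)(4/9) = 2/9.
From Box C: P(both good) = (3/5)(2/4) = 3/10.
Total probability = (1/7)(1/15) + (4/7)(2/9) + (2/7)(3/10) = 2/9.

2/9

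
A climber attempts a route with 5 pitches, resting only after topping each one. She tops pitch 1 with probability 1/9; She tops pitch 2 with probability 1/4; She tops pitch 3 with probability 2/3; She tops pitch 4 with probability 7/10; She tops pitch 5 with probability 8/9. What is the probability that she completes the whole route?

14/1215

Each stage is reached only if all earlier stages succeed, so
P = 1/9 × 1/4 × 2/3 × 7/10 × 8/9 = 112/9720 = 14/1215.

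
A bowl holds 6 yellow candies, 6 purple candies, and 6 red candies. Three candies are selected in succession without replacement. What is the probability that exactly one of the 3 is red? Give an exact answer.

33/68

One ordering (red drawn first) has probability 6/18 × 12/17 × 11/16 = 792/4896 = 11/68.
There are C(3,1) = 3 such orderings, each equally likely, so P = 3 × 11/68 = 33/68.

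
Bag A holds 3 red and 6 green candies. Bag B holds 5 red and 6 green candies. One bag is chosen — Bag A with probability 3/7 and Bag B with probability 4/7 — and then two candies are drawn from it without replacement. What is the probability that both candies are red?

From Bag A: P(both red) = (3/9)(2/8) = 1/12.
From Bag B: P(both red) = (5/11)(4/10) = 2/11.
Total probability = (3/7)(1/12) + (4/7)(2/11) = 43/308.

43/308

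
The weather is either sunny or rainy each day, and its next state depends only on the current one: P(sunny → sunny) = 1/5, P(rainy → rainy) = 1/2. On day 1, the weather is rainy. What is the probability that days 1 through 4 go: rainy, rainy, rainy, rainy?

Day 1 is given. For each transition, use the conditional probability from the current state:
P(rainy | rainy) = 1/2; P(rainy | rainy) = 1/2; P(rainy | rainy) = 1/2.
P = 1/2 × 1/2 × 1/2 = 1/8.

1/8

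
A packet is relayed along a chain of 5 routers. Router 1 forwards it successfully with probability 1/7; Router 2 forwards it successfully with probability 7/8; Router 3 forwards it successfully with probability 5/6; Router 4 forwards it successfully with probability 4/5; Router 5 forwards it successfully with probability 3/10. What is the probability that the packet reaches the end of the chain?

The events are sequential, so multiply the conditional probabilities:
P = 1/7 × 7/8 × 5/6 × 4/5 × 3/10 = 420/16800 = 1/40.

1/40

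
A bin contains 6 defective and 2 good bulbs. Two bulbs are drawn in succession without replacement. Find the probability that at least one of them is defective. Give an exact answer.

27/28

P(no defective) = 2/8 × 1/7 = 2/56 = 1/28.
P(at least one) = 1 − 1/28 = 27/28.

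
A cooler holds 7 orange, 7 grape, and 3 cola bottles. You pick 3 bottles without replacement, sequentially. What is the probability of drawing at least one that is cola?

79/170

P(no cola) = 14/17 × 13/16 × 12/15 = 2184/4080 = 91/170.
P(at least one) = 1 − 91/170 = 79/170.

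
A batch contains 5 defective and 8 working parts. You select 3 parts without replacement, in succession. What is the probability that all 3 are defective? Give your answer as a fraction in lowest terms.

5/143

P = 5/13 × 4/12 × 3/11 = 60/1716 = 5/143.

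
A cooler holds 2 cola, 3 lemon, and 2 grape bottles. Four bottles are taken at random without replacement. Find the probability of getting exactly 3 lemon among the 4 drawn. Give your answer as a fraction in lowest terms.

One ordering (lemon drawn first) has probability 3/7 × 2/6 × 1/5 × 4/4 = 24/840 = 1/35.
There are C(4,3) = 4 such orderings, each equally likely, so P = 4 × 1/35 = 4/35.

4/35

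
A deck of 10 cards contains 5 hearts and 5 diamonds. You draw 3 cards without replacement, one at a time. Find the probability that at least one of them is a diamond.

P(no diamonds) = 5/10 × 4/9 × 3/8 = 60/720 = 1/12.
P(at least one) = 1 − 1/12 = 11/12.

11/12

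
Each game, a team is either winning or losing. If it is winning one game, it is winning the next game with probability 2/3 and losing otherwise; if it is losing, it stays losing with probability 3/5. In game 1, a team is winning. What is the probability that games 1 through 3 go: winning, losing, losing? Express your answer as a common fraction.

1/5

Game 1 is given. For each transition, use the conditional probability from the current state:
P(losing | winning) = 1/3; P(losing | losing) = 3/5.
P = 1/3 × 3/5 = 3/15 = 1/5.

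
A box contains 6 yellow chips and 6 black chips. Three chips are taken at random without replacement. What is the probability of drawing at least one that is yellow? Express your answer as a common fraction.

10/11

P(no yellow) = 6/12 × 5/11 × 4/10 = 120/1320 = 1/11.
P(at least one) = 1 − 1/11 = 10/11.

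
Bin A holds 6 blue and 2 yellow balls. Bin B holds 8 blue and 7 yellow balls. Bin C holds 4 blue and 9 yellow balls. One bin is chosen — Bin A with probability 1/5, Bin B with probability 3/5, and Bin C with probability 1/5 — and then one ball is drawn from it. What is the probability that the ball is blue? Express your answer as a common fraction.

From Bin A: P(blue) = 6/8.
From Bin B: P(blue) = 8/15.
From Bin C: P(blue) = 4/13.
Total probability = (1/5)(6/8) + (3/5)(8/15) + (1/5)(4/13) = 691/1300.

691/1300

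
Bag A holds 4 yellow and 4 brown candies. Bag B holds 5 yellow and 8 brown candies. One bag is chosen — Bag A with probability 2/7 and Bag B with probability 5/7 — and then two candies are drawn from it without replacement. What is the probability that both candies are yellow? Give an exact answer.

From Bag A: P(both yellow) = (4/8)(3/7) = 3/14.
From Bag B: P(both yellow) = (5/13)(4/12) = 5/39.
Total probability = (2/7)(3/14) + (5/7)(5/39) = 292/1911.

292/1911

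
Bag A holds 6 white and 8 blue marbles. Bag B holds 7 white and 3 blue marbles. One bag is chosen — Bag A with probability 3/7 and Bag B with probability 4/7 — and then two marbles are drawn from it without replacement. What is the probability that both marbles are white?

From Bag A: P(both white) = (6/14)(5/13) = 15/91.
From Bag B: P(both white) = (7/10)(6/9) = 7/15.
Total probability = (3/7)(15/91) + (4/7)(7/15) = 3223/9555.

3223/9555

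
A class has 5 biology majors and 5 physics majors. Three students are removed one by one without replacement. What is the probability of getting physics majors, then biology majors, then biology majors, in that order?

5/36

Chain rule:
P = 5/10 × 5/9 × 4/8 = 100/720 = 5/36.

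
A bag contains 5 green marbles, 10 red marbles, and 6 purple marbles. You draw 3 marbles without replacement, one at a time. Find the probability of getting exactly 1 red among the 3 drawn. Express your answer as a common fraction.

55/133

One ordering (red drawn first) has probability 10/21 × 11/20 × 10/19 = 1100/7980 = 55/399.
There are C(3,1) = 3 such orderings, each equally likely, so P = 3 × 55/399 = 55/133.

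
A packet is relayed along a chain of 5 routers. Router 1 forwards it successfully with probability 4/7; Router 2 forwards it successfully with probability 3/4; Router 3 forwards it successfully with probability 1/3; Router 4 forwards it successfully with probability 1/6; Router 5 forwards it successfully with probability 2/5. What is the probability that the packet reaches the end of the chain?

Multiplying along the chain,
P = 4/7 × 3/4 × 1/3 × 1/6 × 2/5 = 24/2520 = 1/105.

1/105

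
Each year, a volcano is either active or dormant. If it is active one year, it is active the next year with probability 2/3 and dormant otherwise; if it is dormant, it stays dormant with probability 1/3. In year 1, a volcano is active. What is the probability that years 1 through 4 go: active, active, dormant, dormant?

Year 1 is given. For each transition, use the conditional probability from the current state:
P(active | active) = 2/3; P(dormant | active) = 1/3; P(dormant | dormant) = 1/3.
P = 2/3 × 1/3 × 1/3 = 2/27.

2/27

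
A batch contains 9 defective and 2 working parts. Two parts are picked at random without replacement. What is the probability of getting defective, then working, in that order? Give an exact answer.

9/55

Chain rule:
P = 9/11 × 2/10 = 18/110 = 9/55.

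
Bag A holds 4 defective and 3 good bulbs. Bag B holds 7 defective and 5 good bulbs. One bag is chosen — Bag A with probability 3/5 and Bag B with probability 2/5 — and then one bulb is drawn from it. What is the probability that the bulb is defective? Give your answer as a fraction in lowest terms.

121/210

From Bag A: P(defective) = 4/7.
From Bag B: P(defective) = 7/12.
Total probability = (3/5)(4/7) + (2/5)(7/12) = 121/210.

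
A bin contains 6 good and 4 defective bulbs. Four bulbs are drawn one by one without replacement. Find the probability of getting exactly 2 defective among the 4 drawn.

One ordering (defective drawn first) has probability 4/10 × 3/9 × 6/8 × 5/7 = 360/5040 = 1/14.
There are C(4,2) = 6 such orderings, each equally likely, so P = 6 × 1/14 = 3/7.

3/7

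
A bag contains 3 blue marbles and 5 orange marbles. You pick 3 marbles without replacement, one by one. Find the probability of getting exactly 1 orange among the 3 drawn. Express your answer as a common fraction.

15/56

One ordering (orange drawn first) has probability 5/8 × 3/7 × 2/6 = 30/336 = 5/56.
There are C(3,1) = 3 such orderings, each equally likely, so P = 3 × 5/56 = 15/56.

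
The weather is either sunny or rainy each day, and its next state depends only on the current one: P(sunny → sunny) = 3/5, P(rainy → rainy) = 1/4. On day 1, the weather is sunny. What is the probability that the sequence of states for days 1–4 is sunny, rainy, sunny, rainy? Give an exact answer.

3/25

Day 1 is given. For each transition, use the conditional probability from the current state:
P(rainy | sunny) = 2/5; P(sunny | rainy) = 3/4; P(rainy | sunny) = 2/5.
P = 2/5 × 3/4 × 2/5 = 12/100 = 3/25.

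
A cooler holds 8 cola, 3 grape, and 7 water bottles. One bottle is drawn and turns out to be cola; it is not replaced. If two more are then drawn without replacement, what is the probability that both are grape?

After the first draw, 3 of the remaining 17 bottles are grape.
P = 3/17 × 2/16 = 6/272 = 3/136.

3/136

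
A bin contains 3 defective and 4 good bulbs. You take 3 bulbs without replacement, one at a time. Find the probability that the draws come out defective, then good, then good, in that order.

6/35

Multiply the probability of each draw given the previous ones:
P = 3/7 × 4/6 × 3/5 = 36/210 = 6/35.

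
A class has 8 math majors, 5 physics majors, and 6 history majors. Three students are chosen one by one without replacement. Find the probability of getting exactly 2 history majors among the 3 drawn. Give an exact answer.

One ordering (history majors drawn first) has probability 6/19 × 5/18 × 13/17 = 390/5814 = 65/969.
There are C(3,2) = 3 such orderings, each equally likely, so P = 3 × 65/969 = 65/323.

65/323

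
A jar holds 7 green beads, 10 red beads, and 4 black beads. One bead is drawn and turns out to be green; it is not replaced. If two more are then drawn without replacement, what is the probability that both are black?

After the first draw, 4 of the remaining 20 beads are black.
P = 4/20 × 3/19 = 12/380 = 3/95.

3/95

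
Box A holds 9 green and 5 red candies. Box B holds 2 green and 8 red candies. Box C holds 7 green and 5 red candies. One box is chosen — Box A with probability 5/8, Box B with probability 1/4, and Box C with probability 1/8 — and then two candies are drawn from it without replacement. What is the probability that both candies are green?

From Box A: P(both green) = (9/14)(8/13) = 36/91.
From Box B: P(both green) = (2/10)(1/9) = 1/45.
From Box C: P(both green) = (7/12)(6/11) = 7/22.
Total probability = (5/8)(36/91) + (1/4)(1/45) + (1/8)(7/22) = 210869/720720.

210869/720720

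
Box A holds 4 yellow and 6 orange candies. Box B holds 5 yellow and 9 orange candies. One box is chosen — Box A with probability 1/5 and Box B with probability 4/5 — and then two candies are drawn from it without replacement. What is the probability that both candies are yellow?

From Box A: P(both yellow) = (4/10)(3/9) = 2/15.
From Box B: P(both yellow) = (5/14)(4/13) = 10/91.
Total probability = (1/5)(2/15) + (4/5)(10/91) = 782/6825.

782/6825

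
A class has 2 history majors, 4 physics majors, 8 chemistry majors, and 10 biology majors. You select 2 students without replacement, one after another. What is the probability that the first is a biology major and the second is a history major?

Each draw changes the counts, so multiply the conditional probabilities along the sequence:
P = 10/24 × 2/23 = 20/552 = 5/138.

5/138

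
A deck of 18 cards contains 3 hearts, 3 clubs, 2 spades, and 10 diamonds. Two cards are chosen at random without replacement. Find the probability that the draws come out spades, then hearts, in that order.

1/51

Chain rule:
P = 2/18 × 3/17 = 6/306 = 1/51.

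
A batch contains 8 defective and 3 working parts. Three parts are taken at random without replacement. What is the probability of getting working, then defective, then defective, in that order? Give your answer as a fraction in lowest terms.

28/165

Chain rule:
P = 3/11 × 8/10 × 7/9 = 168/990 = 28/165.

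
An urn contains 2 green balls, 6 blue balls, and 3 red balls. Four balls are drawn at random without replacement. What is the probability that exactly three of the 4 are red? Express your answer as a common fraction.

One ordering (red drawn first) has probability 3/11 × 2/10 × 1/9 × 8/8 = 48/7920 = 1/165.
There are C(4,3) = 4 such orderings, each equally likely, so P = 4 × 1/165 = 4/165.

4/165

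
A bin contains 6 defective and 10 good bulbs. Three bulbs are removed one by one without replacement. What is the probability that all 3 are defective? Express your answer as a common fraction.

1/28

P(every draw is defective) = 6/16 × 5/15 × 4/14 = 120/3360 = 1/28.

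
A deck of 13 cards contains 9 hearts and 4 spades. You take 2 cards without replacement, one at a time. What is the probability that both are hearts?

P(all hearts) = 9/13 × 8/12 = 72/156 = 6/13.

6/13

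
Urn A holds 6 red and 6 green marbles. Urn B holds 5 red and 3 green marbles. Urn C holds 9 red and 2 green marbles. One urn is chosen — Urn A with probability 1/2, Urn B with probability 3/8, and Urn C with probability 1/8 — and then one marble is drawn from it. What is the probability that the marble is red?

413/704

From Urn A: P(red) = 6/12.
From Urn B: P(red) = 5/8.
From Urn C: P(red) = 9/11.
Total probability = (1/2)(6/12) + (3/8)(5/8) + (1/8)(9/11) = 413/704.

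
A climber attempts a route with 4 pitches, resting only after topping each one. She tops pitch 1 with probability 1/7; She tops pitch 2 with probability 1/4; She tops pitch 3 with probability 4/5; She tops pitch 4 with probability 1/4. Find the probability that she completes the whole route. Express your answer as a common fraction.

1/140

Multiplying along the chain,
P = 1/7 × 1/4 × 4/5 × 1/4 = 4/560 = 1/140.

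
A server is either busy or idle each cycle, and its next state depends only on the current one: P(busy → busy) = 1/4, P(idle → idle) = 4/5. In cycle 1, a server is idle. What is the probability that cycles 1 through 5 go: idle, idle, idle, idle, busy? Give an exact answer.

Cycle 1 is given. For each transition, use the conditional probability from the current state:
P(idle | idle) = 4/5; P(idle | idle) = 4/5; P(idle | idle) = 4/5; P(busy | idle) = 1/5.
P = 4/5 × 4/5 × 4/5 × 1/5 = 64/625.

64/625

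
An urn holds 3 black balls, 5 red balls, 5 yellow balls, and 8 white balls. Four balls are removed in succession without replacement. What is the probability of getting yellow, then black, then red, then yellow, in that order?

Chain rule:
P = 5/21 × 3/20 × 5/19 × 4/18 = 300/143640 = 5/2394.

5/2394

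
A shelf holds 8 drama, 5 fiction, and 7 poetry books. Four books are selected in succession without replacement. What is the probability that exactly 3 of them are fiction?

One ordering (fiction drawn first) has probability 5/20 × 4/19 × 3/18 × 15/17 = 900/116280 = 5/646.
There are C(4,3) = 4 such orderings, each equally likely, so P = 4 × 5/646 = 10/323.

10/323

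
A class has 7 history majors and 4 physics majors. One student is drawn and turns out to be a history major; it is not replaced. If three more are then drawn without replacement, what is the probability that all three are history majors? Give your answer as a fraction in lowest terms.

1/6

With the first student removed, 6 history majors remain out of 10.
P = 6/10 × 5/9 × 4/8 = 120/720 = 1/6.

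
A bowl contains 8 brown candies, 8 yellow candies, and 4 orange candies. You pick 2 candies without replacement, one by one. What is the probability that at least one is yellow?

P(no yellow) = 12/20 × 11/19 = 132/380 = 33/95.
P(at least one) = 1 − 33/95 = 62/95.

62/95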